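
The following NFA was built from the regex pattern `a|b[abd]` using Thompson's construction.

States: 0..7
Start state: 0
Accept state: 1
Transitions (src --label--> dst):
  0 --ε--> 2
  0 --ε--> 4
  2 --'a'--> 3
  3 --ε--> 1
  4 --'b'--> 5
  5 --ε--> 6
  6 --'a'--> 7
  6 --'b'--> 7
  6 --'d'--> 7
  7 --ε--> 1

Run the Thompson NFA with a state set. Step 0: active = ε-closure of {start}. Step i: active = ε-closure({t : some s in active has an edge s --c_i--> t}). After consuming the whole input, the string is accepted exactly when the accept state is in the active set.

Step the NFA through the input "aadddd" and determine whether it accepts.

initial (ε-close {0}): {0,2,4}
'a' @ 1: {1,3}  ✓accept
'a' @ 2: {}  — no active states
rest 'dddd' ignored (set empty)
after full input: {}  (accept=1 not in)

Answer: REJECT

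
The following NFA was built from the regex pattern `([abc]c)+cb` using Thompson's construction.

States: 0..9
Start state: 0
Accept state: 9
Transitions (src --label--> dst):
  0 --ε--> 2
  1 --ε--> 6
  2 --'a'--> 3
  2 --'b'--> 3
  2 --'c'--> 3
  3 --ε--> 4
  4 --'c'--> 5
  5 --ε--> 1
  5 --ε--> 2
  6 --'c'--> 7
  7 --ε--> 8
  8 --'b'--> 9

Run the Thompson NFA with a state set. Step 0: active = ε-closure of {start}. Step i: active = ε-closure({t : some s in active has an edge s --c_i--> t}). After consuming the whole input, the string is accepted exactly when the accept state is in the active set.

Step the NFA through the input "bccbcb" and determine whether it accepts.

S₀ = ε-closure({0}) = {0,2}
'b' @ 1: {3,4}
'c' @ 2: {1,2,5,6}
'c' @ 3: {3,4,7,8}
'b' @ 4: {9}  (accept∈set)
'c' @ 5: {}  — dead — no transitions
rest 'b' ignored (set empty)
end set {} — state 9 not in

Answer: REJECT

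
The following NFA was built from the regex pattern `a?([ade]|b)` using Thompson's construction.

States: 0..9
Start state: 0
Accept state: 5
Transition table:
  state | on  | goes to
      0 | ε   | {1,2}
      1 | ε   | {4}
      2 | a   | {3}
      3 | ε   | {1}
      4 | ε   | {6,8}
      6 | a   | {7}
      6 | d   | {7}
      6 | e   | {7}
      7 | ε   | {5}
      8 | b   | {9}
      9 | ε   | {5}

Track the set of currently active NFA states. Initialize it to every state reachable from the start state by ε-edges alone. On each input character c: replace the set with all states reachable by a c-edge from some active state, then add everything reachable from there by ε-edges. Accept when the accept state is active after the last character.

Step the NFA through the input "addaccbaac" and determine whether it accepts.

Answer: REJECT

Steps:
initial (ε-close {0}): {0,1,2,4,6,8}
'a' @ 1: {1,3,4,5,6,7,8}  ✓accept
'd' @ 2: {5,7}  ✓accept
'd' @ 3: {}  — no active states
rest 'accbaac' ignored (set empty)
final: {}; accept 5 not in set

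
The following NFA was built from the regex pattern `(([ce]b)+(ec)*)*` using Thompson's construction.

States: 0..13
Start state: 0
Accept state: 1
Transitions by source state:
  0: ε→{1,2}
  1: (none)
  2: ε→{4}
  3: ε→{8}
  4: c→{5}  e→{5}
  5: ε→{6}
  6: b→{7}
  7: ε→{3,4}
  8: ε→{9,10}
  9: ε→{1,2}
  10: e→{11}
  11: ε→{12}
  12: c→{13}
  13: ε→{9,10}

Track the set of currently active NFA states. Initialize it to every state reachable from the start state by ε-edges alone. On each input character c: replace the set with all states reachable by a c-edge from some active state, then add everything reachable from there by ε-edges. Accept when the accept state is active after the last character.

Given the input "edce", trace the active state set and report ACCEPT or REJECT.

start: ε-closure({0}) = {0,1,2,4}
'e' @ 1: {5,6}
'd' @ 2: {}  — no active states
rest 'ce' ignored (set empty)
end set {} — state 1 not in

Answer: REJECT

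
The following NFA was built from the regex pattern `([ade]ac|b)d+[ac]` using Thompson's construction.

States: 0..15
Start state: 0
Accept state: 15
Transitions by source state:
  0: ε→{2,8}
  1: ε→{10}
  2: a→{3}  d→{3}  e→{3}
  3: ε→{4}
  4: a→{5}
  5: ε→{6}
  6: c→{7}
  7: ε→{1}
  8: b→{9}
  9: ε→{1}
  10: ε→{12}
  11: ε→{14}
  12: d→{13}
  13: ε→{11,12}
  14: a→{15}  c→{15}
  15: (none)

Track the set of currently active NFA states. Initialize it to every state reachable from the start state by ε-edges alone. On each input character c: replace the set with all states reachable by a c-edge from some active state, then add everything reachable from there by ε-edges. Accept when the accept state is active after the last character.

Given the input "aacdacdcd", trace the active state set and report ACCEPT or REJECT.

Answer: REJECT

Derivation:
initial (ε-close {0}): {0,2,8}
'a' @ 1: {3,4}
'a' @ 2: {5,6}
'c' @ 3: {1,7,10,12}
'd' @ 4: {11,12,13,14}
'a' @ 5: {15}  (accept∈set)
'c' @ 6: {}  — dead — no transitions
rest 'dcd' ignored (set empty)
end set {} — state 15 not in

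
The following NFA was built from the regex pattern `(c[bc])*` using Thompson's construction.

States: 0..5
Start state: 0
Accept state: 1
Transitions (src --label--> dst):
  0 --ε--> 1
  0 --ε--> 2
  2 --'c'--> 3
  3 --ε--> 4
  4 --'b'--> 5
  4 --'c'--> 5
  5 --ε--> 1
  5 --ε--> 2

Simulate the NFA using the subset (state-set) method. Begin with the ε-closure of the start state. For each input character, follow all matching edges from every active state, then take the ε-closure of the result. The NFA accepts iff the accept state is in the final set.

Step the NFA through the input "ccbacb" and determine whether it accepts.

initial (ε-close {0}): {0,1,2}
'c' @ 1: {3,4}
'c' @ 2: {1,2,5}  [accepting]
'b' @ 3: {}  — state set empty
rest 'acb' ignored (set empty)
end set {} — state 1 not in

Answer: REJECT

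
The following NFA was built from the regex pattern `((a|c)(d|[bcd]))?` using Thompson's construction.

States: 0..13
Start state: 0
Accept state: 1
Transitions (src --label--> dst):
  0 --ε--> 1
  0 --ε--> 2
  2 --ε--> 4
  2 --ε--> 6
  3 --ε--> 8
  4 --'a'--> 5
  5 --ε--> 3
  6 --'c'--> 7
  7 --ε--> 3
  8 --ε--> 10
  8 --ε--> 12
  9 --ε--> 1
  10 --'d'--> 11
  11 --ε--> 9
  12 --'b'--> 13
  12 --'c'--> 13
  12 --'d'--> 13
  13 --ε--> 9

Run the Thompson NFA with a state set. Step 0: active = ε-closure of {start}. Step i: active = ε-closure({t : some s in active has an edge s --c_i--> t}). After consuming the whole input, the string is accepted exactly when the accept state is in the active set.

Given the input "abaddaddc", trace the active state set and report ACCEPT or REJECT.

Answer: REJECT

Steps:
S₀ = ε-closure({0}) = {0,1,2,4,6}
'a' @ 1: {3,5,8,10,12}
'b' @ 2: {1,9,13}  ✓accept
'a' @ 3: {}  — no active states
rest 'ddaddc' ignored (set empty)
end set {} — state 1 not in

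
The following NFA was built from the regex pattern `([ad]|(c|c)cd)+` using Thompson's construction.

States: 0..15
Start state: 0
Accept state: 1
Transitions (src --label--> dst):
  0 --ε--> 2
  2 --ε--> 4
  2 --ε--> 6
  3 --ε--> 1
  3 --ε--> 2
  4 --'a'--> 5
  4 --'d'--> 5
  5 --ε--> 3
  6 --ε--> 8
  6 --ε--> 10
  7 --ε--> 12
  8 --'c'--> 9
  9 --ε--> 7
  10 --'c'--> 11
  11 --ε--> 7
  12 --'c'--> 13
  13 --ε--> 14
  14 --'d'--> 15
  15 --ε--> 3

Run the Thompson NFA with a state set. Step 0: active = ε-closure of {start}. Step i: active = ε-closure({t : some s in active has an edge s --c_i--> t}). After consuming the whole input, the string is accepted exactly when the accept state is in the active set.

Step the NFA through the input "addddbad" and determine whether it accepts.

initial (ε-close {0}): {0,2,4,6,8,10}
'a' @ 1: {1,2,3,4,5,6,8,10}  (accept∈set)
'd' @ 2: {1,2,3,4,5,6,8,10}  (accept∈set)
'd' @ 3: {1,2,3,4,5,6,8,10}  (accept∈set)
'd' @ 4: {1,2,3,4,5,6,8,10}  (accept∈set)
'd' @ 5: {1,2,3,4,5,6,8,10}  (accept∈set)
'b' @ 6: {}  — dead — no transitions
rest 'ad' ignored (set empty)
after full input: {}  (accept=1 not in)

Answer: REJECT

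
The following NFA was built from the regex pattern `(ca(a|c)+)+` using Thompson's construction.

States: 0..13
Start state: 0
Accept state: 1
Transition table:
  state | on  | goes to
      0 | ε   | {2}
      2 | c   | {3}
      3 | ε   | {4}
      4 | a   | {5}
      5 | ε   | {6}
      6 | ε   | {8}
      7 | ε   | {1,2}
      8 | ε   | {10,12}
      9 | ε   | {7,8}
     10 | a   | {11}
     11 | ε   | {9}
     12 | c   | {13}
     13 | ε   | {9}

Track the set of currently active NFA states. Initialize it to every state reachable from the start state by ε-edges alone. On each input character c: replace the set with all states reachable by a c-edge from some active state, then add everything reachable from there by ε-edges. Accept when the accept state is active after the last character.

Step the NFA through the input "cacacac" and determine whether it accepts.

Answer: ACCEPT

Steps:
S₀ = ε-closure({0}) = {0,2}
'c' @ 1: {3,4}
'a' @ 2: {5,6,8,10,12}
'c' @ 3: {1,2,7,8,9,10,12,13}  (accept∈set)
'a' @ 4: {1,2,7,8,9,10,11,12}  (accept∈set)
'c' @ 5: {1,2,3,4,7,8,9,10,12,13}  (accept∈set)
'a' @ 6: {1,2,5,6,7,8,9,10,11,12}  (accept∈set)
'c' @ 7: {1,2,3,4,7,8,9,10,12,13}  (accept∈set)
end set {1,2,3,4,7,8,9,10,12,13} — state 1 in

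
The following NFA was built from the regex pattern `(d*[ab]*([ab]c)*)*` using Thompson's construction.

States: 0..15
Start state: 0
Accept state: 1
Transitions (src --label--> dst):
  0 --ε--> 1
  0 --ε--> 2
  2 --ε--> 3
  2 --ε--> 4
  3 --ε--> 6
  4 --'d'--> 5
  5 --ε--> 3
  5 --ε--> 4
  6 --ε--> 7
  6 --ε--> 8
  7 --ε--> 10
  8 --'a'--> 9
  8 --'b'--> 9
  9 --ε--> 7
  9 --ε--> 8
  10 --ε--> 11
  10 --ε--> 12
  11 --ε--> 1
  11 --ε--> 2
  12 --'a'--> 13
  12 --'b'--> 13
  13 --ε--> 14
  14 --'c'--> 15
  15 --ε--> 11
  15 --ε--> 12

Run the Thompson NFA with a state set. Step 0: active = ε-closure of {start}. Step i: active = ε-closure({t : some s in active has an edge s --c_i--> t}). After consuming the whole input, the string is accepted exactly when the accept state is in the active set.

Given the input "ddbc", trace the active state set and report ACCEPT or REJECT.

start: ε-closure({0}) = {0,1,2,3,4,6,7,8,10,11,12}
'd' @ 1: {1,2,3,4,5,6,7,8,10,11,12}  ✓accept
'd' @ 2: {1,2,3,4,5,6,7,8,10,11,12}  ✓accept
'b' @ 3: {1,2,3,4,6,7,8,9,10,11,12,13,14}  ✓accept
'c' @ 4: {1,2,3,4,6,7,8,10,11,12,15}  ✓accept
final: {1,2,3,4,6,7,8,10,11,12,15}; accept 1 in set

Answer: ACCEPT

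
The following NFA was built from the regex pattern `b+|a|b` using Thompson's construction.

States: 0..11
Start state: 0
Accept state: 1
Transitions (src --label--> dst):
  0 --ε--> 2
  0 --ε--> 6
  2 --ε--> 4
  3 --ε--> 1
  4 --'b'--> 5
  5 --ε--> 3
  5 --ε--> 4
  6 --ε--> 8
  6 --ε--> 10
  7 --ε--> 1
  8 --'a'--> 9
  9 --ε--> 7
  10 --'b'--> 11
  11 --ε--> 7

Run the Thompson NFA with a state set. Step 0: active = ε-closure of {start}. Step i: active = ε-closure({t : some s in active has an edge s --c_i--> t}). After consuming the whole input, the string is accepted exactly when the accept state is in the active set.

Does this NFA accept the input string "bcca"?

Answer: REJECT

Steps:
initial (ε-close {0}): {0,2,4,6,8,10}
'b' @ 1: {1,3,4,5,7,11}  [accepting]
'c' @ 2: {}  — dead — no transitions
rest 'ca' ignored (set empty)
end set {} — state 1 not in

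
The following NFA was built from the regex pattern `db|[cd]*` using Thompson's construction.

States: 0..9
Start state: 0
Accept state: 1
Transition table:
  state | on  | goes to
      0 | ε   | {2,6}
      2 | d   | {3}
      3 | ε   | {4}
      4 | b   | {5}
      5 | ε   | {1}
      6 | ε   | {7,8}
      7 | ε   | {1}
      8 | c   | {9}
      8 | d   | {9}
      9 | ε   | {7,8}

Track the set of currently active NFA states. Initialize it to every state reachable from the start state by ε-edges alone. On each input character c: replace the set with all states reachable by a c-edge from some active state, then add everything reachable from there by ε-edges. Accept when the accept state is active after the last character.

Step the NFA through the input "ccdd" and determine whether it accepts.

Answer: ACCEPT

Trace:
initial (ε-close {0}): {0,1,2,6,7,8}
'c' @ 1: {1,7,8,9}  (accept∈set)
'c' @ 2: {1,7,8,9}  (accept∈set)
'd' @ 3: {1,7,8,9}  (accept∈set)
'd' @ 4: {1,7,8,9}  (accept∈set)
end set {1,7,8,9} — state 1 in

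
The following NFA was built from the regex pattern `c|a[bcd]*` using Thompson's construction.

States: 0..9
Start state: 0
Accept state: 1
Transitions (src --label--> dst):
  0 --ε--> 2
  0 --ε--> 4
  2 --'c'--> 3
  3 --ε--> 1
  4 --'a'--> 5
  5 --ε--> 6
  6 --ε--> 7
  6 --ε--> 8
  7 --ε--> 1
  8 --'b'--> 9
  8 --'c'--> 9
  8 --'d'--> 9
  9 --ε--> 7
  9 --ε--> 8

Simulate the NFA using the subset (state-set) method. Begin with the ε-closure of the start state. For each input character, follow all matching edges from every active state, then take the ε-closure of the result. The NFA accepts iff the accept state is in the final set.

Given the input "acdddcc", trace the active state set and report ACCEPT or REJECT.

Answer: ACCEPT

Trace:
initial (ε-close {0}): {0,2,4}
'a' @ 1: {1,5,6,7,8}  [accepting]
'c' @ 2: {1,7,8,9}  [accepting]
'd' @ 3: {1,7,8,9}  [accepting]
'd' @ 4: {1,7,8,9}  [accepting]
'd' @ 5: {1,7,8,9}  [accepting]
'c' @ 6: {1,7,8,9}  [accepting]
'c' @ 7: {1,7,8,9}  [accepting]
final: {1,7,8,9}; accept 1 in set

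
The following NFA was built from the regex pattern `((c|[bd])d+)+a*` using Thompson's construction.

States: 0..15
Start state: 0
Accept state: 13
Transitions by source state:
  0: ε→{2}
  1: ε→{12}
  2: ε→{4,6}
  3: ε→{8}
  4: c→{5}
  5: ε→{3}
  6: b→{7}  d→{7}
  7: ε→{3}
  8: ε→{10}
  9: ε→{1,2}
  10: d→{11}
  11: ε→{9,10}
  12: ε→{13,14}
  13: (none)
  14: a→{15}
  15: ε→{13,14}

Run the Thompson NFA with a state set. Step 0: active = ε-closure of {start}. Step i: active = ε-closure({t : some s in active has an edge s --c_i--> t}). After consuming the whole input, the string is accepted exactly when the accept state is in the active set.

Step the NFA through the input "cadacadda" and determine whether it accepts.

Answer: REJECT

Trace:
start: ε-closure({0}) = {0,2,4,6}
'c' @ 1: {3,5,8,10}
'a' @ 2: {}  — dead — no transitions
rest 'dacadda' ignored (set empty)
final: {}; accept 13 not in set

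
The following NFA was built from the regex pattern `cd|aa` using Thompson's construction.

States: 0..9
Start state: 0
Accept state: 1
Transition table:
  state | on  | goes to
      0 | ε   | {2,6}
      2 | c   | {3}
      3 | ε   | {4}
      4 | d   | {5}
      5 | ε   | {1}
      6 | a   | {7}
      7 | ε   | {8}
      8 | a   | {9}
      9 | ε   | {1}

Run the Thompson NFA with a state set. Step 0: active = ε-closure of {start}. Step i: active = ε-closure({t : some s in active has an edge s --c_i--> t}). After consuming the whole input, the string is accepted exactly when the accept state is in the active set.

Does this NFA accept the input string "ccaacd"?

Answer: REJECT

Steps:
initial (ε-close {0}): {0,2,6}
'c' @ 1: {3,4}
'c' @ 2: {}  — dead — no transitions
rest 'aacd' ignored (set empty)
end set {} — state 1 not in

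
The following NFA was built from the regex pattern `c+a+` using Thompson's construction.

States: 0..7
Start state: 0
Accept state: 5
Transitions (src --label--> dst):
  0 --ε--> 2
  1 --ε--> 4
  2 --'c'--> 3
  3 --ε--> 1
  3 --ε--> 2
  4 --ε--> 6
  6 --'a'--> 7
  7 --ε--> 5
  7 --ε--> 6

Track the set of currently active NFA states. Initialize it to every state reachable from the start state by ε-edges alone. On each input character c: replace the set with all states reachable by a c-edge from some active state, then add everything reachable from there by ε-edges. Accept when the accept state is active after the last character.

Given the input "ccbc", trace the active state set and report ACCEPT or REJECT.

S₀ = ε-closure({0}) = {0,2}
'c' @ 1: {1,2,3,4,6}
'c' @ 2: {1,2,3,4,6}
'b' @ 3: {}  — no active states
rest 'c' ignored (set empty)
final: {}; accept 5 not in set

Answer: REJECT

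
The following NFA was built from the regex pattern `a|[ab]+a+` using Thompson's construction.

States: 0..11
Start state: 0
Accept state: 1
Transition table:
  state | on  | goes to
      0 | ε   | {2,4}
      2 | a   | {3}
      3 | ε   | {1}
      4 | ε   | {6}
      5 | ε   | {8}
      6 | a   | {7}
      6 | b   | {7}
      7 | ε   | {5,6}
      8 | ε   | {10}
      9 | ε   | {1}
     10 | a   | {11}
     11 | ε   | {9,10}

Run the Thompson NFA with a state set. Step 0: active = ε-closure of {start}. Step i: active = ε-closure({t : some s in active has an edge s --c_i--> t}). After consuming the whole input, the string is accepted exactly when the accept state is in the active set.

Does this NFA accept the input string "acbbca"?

Answer: REJECT

Steps:
start: ε-closure({0}) = {0,2,4,6}
'a' @ 1: {1,3,5,6,7,8,10}  (accept∈set)
'c' @ 2: {}  — state set empty
rest 'bbca' ignored (set empty)
final: {}; accept 1 not in set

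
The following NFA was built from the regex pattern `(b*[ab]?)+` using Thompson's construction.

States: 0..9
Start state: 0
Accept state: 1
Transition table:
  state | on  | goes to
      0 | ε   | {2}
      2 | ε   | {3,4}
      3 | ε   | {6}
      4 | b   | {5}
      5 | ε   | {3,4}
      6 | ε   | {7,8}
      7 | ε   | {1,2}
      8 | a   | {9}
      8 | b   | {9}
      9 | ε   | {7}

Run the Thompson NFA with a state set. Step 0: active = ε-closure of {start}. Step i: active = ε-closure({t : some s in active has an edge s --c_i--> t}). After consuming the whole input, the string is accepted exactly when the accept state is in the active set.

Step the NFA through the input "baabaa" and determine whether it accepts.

S₀ = ε-closure({0}) = {0,1,2,3,4,6,7,8}
'b' @ 1: {1,2,3,4,5,6,7,8,9}  (accept∈set)
'a' @ 2: {1,2,3,4,6,7,8,9}  (accept∈set)
'a' @ 3: {1,2,3,4,6,7,8,9}  (accept∈set)
'b' @ 4: {1,2,3,4,5,6,7,8,9}  (accept∈set)
'a' @ 5: {1,2,3,4,6,7,8,9}  (accept∈set)
'a' @ 6: {1,2,3,4,6,7,8,9}  (accept∈set)
after full input: {1,2,3,4,6,7,8,9}  (accept=1 in)

Answer: ACCEPT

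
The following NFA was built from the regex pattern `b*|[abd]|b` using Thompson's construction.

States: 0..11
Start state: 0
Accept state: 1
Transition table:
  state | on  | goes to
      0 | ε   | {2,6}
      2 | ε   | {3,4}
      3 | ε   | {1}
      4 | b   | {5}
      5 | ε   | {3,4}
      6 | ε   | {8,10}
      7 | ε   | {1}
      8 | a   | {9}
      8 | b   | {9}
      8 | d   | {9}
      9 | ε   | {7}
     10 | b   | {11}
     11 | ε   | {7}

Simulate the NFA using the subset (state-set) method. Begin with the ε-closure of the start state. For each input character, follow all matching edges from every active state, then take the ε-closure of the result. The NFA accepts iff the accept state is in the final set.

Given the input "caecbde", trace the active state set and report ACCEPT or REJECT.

S₀ = ε-closure({0}) = {0,1,2,3,4,6,8,10}
'c' @ 1: {}  — dead — no transitions
rest 'aecbde' ignored (set empty)
end set {} — state 1 not in

Answer: REJECT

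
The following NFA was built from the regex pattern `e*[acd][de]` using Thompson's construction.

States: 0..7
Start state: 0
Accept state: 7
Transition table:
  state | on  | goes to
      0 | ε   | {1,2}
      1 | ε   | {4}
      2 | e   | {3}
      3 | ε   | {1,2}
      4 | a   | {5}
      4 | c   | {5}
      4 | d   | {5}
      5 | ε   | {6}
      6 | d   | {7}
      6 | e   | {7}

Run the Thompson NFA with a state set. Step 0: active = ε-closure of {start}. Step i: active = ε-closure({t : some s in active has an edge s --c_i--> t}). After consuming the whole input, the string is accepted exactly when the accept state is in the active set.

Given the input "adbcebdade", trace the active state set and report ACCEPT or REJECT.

Answer: REJECT

Trace:
S₀ = ε-closure({0}) = {0,1,2,4}
'a' @ 1: {5,6}
'd' @ 2: {7}  [accepting]
'b' @ 3: {}  — no active states
rest 'cebdade' ignored (set empty)
after full input: {}  (accept=7 not in)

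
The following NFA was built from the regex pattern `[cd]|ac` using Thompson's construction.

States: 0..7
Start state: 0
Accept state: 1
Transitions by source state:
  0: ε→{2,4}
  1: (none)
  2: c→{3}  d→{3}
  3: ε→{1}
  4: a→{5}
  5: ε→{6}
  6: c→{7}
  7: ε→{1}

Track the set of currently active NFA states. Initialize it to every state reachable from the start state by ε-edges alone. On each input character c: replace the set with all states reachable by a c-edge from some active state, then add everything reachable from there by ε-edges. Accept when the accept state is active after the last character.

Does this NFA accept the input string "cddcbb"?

start: ε-closure({0}) = {0,2,4}
'c' @ 1: {1,3}  [accepting]
'd' @ 2: {}  — no active states
rest 'dcbb' ignored (set empty)
after full input: {}  (accept=1 not in)

Answer: REJECT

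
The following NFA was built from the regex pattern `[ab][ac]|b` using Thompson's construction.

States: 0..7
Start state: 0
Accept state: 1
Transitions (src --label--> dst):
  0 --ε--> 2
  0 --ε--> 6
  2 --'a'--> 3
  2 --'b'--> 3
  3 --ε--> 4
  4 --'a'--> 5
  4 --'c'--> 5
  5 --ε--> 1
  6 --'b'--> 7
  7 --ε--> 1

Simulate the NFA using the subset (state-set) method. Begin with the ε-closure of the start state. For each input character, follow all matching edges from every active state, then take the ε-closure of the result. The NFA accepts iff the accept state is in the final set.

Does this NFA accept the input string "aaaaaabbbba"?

Answer: REJECT

Trace:
S₀ = ε-closure({0}) = {0,2,6}
'a' @ 1: {3,4}
'a' @ 2: {1,5}  (accept∈set)
'a' @ 3: {}  — state set empty
rest 'aaabbbba' ignored (set empty)
after full input: {}  (accept=1 not in)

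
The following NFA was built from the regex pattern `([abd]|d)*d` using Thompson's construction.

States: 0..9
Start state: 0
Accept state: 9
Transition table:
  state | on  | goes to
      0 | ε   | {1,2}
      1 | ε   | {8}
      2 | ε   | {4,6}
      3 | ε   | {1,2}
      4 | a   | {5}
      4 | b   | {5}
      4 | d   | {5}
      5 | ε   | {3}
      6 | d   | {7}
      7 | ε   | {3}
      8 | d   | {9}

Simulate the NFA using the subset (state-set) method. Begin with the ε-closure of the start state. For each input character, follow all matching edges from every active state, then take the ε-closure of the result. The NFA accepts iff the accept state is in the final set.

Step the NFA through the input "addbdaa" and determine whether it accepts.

S₀ = ε-closure({0}) = {0,1,2,4,6,8}
'a' @ 1: {1,2,3,4,5,6,8}
'd' @ 2: {1,2,3,4,5,6,7,8,9}  [accepting]
'd' @ 3: {1,2,3,4,5,6,7,8,9}  [accepting]
'b' @ 4: {1,2,3,4,5,6,8}
'd' @ 5: {1,2,3,4,5,6,7,8,9}  [accepting]
'a' @ 6: {1,2,3,4,5,6,8}
'a' @ 7: {1,2,3,4,5,6,8}
end set {1,2,3,4,5,6,8} — state 9 not in

Answer: REJECT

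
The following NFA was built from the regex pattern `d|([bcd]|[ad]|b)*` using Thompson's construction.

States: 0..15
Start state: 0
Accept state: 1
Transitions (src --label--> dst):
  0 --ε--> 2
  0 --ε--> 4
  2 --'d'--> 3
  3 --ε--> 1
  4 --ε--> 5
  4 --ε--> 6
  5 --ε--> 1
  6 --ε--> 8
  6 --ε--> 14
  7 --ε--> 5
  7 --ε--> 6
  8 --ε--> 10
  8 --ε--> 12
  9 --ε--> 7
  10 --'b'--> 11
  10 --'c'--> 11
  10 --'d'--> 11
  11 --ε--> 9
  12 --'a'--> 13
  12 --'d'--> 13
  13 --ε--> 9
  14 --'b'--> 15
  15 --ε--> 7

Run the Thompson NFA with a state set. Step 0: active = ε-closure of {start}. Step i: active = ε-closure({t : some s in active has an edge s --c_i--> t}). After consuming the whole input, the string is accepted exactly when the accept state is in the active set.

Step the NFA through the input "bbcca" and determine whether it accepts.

start: ε-closure({0}) = {0,1,2,4,5,6,8,10,12,14}
'b' @ 1: {1,5,6,7,8,9,10,11,12,14,15}  (accept∈set)
'b' @ 2: {1,5,6,7,8,9,10,11,12,14,15}  (accept∈set)
'c' @ 3: {1,5,6,7,8,9,10,11,12,14}  (accept∈set)
'c' @ 4: {1,5,6,7,8,9,10,11,12,14}  (accept∈set)
'a' @ 5: {1,5,6,7,8,9,10,12,13,14}  (accept∈set)
end set {1,5,6,7,8,9,10,12,13,14} — state 1 in

Answer: ACCEPT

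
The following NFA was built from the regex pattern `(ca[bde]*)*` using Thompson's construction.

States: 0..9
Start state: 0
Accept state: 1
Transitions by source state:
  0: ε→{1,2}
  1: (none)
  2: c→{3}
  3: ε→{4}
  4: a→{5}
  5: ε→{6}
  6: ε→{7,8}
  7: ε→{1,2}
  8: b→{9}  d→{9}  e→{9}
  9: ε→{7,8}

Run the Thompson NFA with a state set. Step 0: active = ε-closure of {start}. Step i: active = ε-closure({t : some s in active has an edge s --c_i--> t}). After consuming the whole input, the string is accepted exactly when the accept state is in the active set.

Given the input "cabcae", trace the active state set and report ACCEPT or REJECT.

Answer: ACCEPT

Derivation:
initial (ε-close {0}): {0,1,2}
'c' @ 1: {3,4}
'a' @ 2: {1,2,5,6,7,8}  (accept∈set)
'b' @ 3: {1,2,7,8,9}  (accept∈set)
'c' @ 4: {3,4}
'a' @ 5: {1,2,5,6,7,8}  (accept∈set)
'e' @ 6: {1,2,7,8,9}  (accept∈set)
final: {1,2,7,8,9}; accept 1 in set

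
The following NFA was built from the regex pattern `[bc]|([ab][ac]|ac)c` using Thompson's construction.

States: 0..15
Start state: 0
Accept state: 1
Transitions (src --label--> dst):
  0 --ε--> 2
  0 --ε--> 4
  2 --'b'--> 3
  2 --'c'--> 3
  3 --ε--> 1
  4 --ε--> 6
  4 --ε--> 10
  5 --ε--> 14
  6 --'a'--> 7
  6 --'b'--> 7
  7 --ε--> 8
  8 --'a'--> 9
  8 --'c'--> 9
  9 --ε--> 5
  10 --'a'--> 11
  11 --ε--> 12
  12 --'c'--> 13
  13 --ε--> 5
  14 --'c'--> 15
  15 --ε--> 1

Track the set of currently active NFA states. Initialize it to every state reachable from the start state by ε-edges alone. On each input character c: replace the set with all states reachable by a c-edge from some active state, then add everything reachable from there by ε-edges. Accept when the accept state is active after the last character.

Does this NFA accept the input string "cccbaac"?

Answer: REJECT

Steps:
start: ε-closure({0}) = {0,2,4,6,10}
'c' @ 1: {1,3}  ✓accept
'c' @ 2: {}  — dead — no transitions
rest 'cbaac' ignored (set empty)
end set {} — state 1 not in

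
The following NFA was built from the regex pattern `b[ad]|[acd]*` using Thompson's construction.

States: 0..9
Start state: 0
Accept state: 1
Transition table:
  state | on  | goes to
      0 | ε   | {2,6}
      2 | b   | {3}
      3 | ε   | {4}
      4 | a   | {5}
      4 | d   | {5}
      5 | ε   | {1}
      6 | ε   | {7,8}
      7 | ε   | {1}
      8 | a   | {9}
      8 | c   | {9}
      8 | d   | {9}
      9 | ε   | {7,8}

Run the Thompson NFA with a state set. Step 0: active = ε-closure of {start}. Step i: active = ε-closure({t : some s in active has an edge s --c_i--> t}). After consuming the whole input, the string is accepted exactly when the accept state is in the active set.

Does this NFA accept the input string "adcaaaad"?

Answer: ACCEPT

Steps:
initial (ε-close {0}): {0,1,2,6,7,8}
'a' @ 1: {1,7,8,9}  (accept∈set)
'd' @ 2: {1,7,8,9}  (accept∈set)
'c' @ 3: {1,7,8,9}  (accept∈set)
'a' @ 4: {1,7,8,9}  (accept∈set)
'a' @ 5: {1,7,8,9}  (accept∈set)
'a' @ 6: {1,7,8,9}  (accept∈set)
'a' @ 7: {1,7,8,9}  (accept∈set)
'd' @ 8: {1,7,8,9}  (accept∈set)
final: {1,7,8,9}; accept 1 in set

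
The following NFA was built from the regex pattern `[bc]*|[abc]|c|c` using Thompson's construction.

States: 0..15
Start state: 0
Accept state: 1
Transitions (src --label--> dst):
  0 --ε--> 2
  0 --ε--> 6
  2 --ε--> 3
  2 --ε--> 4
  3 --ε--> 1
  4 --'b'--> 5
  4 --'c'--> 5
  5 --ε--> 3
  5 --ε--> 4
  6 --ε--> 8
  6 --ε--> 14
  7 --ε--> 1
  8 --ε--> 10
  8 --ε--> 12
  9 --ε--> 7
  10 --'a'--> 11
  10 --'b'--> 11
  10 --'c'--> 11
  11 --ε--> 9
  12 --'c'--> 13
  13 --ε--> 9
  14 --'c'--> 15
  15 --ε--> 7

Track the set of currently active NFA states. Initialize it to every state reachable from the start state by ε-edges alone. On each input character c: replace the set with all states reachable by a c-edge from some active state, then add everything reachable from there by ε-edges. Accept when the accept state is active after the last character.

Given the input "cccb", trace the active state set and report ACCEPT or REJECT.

S₀ = ε-closure({0}) = {0,1,2,3,4,6,8,10,12,14}
'c' @ 1: {1,3,4,5,7,9,11,13,15}  [accepting]
'c' @ 2: {1,3,4,5}  [accepting]
'c' @ 3: {1,3,4,5}  [accepting]
'b' @ 4: {1,3,4,5}  [accepting]
end set {1,3,4,5} — state 1 in

Answer: ACCEPT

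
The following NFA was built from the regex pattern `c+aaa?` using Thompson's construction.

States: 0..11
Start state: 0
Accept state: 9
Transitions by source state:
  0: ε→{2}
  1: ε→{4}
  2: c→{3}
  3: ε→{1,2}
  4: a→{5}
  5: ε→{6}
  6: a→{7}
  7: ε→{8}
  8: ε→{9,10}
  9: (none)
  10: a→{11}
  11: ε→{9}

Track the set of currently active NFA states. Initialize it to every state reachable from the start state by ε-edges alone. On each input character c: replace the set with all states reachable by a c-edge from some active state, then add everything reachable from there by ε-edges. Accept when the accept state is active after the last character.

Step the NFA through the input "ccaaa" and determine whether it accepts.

start: ε-closure({0}) = {0,2}
'c' @ 1: {1,2,3,4}
'c' @ 2: {1,2,3,4}
'a' @ 3: {5,6}
'a' @ 4: {7,8,9,10}  ✓accept
'a' @ 5: {9,11}  ✓accept
final: {9,11}; accept 9 in set

Answer: ACCEPT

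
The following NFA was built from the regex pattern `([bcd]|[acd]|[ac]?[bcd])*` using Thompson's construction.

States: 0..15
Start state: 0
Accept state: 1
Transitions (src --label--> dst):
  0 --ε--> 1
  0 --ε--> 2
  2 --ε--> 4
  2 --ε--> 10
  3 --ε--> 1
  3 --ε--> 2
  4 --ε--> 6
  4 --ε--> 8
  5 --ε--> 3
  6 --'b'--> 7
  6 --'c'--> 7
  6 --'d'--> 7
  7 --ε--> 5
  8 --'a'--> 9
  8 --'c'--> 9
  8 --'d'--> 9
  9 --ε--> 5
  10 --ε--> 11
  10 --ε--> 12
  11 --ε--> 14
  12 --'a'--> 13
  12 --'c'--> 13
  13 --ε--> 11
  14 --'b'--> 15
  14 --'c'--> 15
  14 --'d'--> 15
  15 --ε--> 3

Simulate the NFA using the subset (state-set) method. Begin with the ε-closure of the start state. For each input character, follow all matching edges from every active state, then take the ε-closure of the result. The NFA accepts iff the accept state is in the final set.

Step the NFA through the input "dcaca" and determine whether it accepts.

start: ε-closure({0}) = {0,1,2,4,6,8,10,11,12,14}
'd' @ 1: {1,2,3,4,5,6,7,8,9,10,11,12,14,15}  [accepting]
'c' @ 2: {1,2,3,4,5,6,7,8,9,10,11,12,13,14,15}  [accepting]
'a' @ 3: {1,2,3,4,5,6,8,9,10,11,12,13,14}  [accepting]
'c' @ 4: {1,2,3,4,5,6,7,8,9,10,11,12,13,14,15}  [accepting]
'a' @ 5: {1,2,3,4,5,6,8,9,10,11,12,13,14}  [accepting]
final: {1,2,3,4,5,6,8,9,10,11,12,13,14}; accept 1 in set

Answer: ACCEPT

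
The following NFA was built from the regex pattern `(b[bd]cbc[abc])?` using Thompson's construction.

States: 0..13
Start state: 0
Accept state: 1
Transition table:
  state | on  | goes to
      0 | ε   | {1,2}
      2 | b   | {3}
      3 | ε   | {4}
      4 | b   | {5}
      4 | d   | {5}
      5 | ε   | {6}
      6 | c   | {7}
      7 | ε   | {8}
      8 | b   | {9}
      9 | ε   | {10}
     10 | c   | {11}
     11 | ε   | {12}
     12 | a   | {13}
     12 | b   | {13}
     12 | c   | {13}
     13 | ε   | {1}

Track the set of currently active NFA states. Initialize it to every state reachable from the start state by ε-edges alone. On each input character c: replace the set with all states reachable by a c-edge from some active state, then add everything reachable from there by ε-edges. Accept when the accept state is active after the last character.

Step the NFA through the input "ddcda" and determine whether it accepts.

S₀ = ε-closure({0}) = {0,1,2}
'd' @ 1: {}  — dead — no transitions
rest 'dcda' ignored (set empty)
final: {}; accept 1 not in set

Answer: REJECT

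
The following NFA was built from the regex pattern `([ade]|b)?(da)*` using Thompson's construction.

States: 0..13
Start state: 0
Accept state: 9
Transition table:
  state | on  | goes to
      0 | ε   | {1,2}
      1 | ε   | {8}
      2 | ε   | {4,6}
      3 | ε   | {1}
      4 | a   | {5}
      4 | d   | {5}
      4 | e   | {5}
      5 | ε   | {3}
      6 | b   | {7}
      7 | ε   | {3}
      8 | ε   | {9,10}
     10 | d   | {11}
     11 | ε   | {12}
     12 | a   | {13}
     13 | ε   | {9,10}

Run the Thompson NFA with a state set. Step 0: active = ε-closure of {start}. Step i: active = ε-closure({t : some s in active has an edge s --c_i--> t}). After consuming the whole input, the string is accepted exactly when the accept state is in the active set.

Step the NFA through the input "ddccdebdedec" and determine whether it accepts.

Answer: REJECT

Trace:
initial (ε-close {0}): {0,1,2,4,6,8,9,10}
'd' @ 1: {1,3,5,8,9,10,11,12}  (accept∈set)
'd' @ 2: {11,12}
'c' @ 3: {}  — dead — no transitions
rest 'cdebdedec' ignored (set empty)
final: {}; accept 9 not in set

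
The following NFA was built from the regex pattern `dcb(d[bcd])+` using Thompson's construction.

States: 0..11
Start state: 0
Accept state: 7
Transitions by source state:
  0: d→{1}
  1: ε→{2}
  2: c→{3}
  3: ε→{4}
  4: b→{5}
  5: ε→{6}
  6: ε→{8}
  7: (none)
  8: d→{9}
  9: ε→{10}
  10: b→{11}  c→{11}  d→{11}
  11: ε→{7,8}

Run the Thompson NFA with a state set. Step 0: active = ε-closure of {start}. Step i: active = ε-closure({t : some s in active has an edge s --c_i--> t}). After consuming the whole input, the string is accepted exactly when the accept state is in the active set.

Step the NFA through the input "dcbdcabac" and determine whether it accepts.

start: ε-closure({0}) = {0}
'd' @ 1: {1,2}
'c' @ 2: {3,4}
'b' @ 3: {5,6,8}
'd' @ 4: {9,10}
'c' @ 5: {7,8,11}  ✓accept
'a' @ 6: {}  — dead — no transitions
rest 'bac' ignored (set empty)
end set {} — state 7 not in

Answer: REJECT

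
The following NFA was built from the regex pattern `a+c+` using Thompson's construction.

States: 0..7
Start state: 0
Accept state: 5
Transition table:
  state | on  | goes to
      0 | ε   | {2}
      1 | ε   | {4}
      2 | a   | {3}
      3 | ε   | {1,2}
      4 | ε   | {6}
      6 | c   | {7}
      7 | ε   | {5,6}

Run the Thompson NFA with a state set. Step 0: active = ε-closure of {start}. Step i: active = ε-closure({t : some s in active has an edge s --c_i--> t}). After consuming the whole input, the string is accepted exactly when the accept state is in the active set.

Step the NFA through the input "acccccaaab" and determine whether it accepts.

Answer: REJECT

Trace:
initial (ε-close {0}): {0,2}
'a' @ 1: {1,2,3,4,6}
'c' @ 2: {5,6,7}  (accept∈set)
'c' @ 3: {5,6,7}  (accept∈set)
'c' @ 4: {5,6,7}  (accept∈set)
'c' @ 5: {5,6,7}  (accept∈set)
'c' @ 6: {5,6,7}  (accept∈set)
'a' @ 7: {}  — state set empty
rest 'aab' ignored (set empty)
end set {} — state 5 not in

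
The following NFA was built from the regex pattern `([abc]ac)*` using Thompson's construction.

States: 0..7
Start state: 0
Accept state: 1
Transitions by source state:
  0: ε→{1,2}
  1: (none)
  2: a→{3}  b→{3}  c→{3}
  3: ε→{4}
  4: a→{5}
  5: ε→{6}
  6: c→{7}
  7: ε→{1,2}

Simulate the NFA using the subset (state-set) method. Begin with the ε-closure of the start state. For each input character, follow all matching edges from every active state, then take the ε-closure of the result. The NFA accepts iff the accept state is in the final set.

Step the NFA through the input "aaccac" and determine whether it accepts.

Answer: ACCEPT

Trace:
S₀ = ε-closure({0}) = {0,1,2}
'a' @ 1: {3,4}
'a' @ 2: {5,6}
'c' @ 3: {1,2,7}  [accepting]
'c' @ 4: {3,4}
'a' @ 5: {5,6}
'c' @ 6: {1,2,7}  [accepting]
final: {1,2,7}; accept 1 in set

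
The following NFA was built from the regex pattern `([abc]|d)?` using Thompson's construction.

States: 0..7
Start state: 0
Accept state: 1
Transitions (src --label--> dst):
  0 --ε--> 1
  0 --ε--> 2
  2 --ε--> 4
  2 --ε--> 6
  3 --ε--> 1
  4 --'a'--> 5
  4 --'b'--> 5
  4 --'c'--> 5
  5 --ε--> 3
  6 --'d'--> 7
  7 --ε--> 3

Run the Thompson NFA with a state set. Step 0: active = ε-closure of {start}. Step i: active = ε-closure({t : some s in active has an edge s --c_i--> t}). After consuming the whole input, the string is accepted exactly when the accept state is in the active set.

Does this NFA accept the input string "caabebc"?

Answer: REJECT

Steps:
start: ε-closure({0}) = {0,1,2,4,6}
'c' @ 1: {1,3,5}  (accept∈set)
'a' @ 2: {}  — no active states
rest 'abebc' ignored (set empty)
after full input: {}  (accept=1 not in)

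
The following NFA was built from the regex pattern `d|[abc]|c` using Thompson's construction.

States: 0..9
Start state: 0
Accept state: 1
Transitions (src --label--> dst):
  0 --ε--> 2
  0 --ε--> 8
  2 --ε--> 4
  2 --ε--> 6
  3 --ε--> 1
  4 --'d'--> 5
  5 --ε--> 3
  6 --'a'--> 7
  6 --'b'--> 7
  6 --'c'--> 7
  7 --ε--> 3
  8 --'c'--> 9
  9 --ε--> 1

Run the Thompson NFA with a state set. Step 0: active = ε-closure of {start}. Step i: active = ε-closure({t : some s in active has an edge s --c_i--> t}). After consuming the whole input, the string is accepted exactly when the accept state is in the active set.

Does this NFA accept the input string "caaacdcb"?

S₀ = ε-closure({0}) = {0,2,4,6,8}
'c' @ 1: {1,3,7,9}  ✓accept
'a' @ 2: {}  — state set empty
rest 'aacdcb' ignored (set empty)
final: {}; accept 1 not in set

Answer: REJECT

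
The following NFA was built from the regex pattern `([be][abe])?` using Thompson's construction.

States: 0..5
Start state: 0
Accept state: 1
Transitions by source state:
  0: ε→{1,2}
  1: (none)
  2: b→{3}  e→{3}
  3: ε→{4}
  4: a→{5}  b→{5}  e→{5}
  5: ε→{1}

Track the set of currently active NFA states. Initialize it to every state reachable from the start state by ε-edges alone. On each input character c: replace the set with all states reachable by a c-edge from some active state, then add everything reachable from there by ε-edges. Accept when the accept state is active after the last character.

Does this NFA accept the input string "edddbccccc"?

start: ε-closure({0}) = {0,1,2}
'e' @ 1: {3,4}
'd' @ 2: {}  — no active states
rest 'ddbccccc' ignored (set empty)
end set {} — state 1 not in

Answer: REJECT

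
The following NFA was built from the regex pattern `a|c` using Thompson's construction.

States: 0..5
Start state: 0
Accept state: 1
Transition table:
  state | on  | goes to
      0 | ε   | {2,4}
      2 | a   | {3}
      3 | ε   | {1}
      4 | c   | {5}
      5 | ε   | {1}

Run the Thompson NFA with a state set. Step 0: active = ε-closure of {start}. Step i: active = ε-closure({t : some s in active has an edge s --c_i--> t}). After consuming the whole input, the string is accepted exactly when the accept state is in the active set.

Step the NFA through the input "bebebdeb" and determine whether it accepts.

start: ε-closure({0}) = {0,2,4}
'b' @ 1: {}  — state set empty
rest 'ebebdeb' ignored (set empty)
after full input: {}  (accept=1 not in)

Answer: REJECT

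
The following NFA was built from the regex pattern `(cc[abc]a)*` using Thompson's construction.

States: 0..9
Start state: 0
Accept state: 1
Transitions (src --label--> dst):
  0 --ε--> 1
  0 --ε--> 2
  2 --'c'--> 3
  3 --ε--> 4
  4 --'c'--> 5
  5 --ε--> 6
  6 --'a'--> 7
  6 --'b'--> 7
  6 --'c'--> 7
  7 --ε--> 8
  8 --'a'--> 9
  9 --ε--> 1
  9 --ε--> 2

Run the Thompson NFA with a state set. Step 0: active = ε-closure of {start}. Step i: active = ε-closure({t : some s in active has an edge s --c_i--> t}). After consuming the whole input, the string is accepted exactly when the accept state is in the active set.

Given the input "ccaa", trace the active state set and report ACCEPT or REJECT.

initial (ε-close {0}): {0,1,2}
'c' @ 1: {3,4}
'c' @ 2: {5,6}
'a' @ 3: {7,8}
'a' @ 4: {1,2,9}  [accepting]
final: {1,2,9}; accept 1 in set

Answer: ACCEPT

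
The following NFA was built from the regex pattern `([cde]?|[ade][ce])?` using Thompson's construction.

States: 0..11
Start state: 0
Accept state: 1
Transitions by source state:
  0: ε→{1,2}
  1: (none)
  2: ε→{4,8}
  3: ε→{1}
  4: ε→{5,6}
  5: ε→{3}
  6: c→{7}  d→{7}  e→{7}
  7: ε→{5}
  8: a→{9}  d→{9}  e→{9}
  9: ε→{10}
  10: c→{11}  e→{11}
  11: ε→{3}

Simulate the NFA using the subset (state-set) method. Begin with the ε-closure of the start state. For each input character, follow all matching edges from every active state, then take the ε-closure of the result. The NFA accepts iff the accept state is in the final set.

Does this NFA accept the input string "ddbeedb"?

Answer: REJECT

Derivation:
initial (ε-close {0}): {0,1,2,3,4,5,6,8}
'd' @ 1: {1,3,5,7,9,10}  [accepting]
'd' @ 2: {}  — dead — no transitions
rest 'beedb' ignored (set empty)
end set {} — state 1 not in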